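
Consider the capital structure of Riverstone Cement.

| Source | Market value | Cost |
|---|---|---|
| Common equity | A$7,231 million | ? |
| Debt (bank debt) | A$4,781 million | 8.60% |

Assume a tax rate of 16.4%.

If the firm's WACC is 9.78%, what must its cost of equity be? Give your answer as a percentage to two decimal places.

11.49%

Total capital V = 7231 + 4781 = 12012.
Equity weight = 7231/12012 = 0.6020.
Bank debt weight = 4781/12012 = 0.3980.
Debt contribution = 0.3980 × 8.6% × (1 − 16.4%) = 2.8616%.
Required equity contribution = 9.78% − 2.8616% = 6.9184%.
Re = 6.9184% / 0.6020 = 11.4927%.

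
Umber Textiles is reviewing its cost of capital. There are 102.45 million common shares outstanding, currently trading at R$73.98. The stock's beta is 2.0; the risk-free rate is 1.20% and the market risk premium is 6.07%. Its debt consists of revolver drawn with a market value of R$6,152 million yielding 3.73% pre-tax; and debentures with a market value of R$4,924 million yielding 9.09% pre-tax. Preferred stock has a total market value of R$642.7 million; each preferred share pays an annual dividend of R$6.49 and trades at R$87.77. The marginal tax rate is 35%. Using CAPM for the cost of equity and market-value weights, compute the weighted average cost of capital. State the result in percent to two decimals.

7.77%

Cost of equity via CAPM: Re = 1.2% + 2.0 × 6.07% = 13.3400%.
Cost of preferred: Rp = 6.49 / 87.77 = 7.3943%.
Market value of equity E = 73.98 × 102.45m = 7579.251m.
Total capital V = 7579.251 + 642.7 + 6152 + 4924 = 19297.951.
Equity: weight = 7579.251/19297.951 = 0.3927; cost = 13.34%.
Preferred: weight = 642.7/19297.951 = 0.0333; cost = 7.3943%.
Revolver drawn: weight = 6152/19297.951 = 0.3188; after-tax cost = 3.73% × (1 − 35%) = 2.4245%.
Debentures: weight = 4924/19297.951 = 0.2552; after-tax cost = 9.09% × (1 − 35%) = 5.9085%.
WACC = 0.3927 × 13.3400% + 0.0333 × 7.3943% + 0.3188 × 2.4245% + 0.2552 × 5.9085% = 7.7660%.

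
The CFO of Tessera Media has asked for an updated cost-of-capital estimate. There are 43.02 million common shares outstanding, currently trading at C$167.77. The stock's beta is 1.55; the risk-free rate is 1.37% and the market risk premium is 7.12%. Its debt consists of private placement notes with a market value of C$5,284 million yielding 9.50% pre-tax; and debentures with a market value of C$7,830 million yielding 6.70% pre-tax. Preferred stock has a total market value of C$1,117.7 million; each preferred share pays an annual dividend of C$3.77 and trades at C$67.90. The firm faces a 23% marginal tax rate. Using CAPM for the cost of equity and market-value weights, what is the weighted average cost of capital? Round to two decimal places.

8.15%

Cost of equity via CAPM: Re = 1.37% + 1.55 × 7.12% = 12.4060%.
Cost of preferred: Rp = 3.77 / 67.9 = 5.5523%.
Market value of equity E = 167.77 × 43.02m = 7217.4654m.
Total capital V = 7217.4654 + 1117.7 + 5284 + 7830 = 21449.1654.
Equity: weight = 7217.4654/21449.1654 = 0.3365; cost = 12.406%.
Preferred: weight = 1117.7/21449.1654 = 0.0521; cost = 5.5523%.
Private placement notes: weight = 5284/21449.1654 = 0.2463; after-tax cost = 9.5% × (1 − 23%) = 7.3150%.
Debentures: weight = 7830/21449.1654 = 0.3650; after-tax cost = 6.7% × (1 − 23%) = 5.1590%.
WACC = 0.3365 × 12.4060% + 0.0521 × 5.5523% + 0.2463 × 7.3150% + 0.3650 × 5.1590% = 8.1492%.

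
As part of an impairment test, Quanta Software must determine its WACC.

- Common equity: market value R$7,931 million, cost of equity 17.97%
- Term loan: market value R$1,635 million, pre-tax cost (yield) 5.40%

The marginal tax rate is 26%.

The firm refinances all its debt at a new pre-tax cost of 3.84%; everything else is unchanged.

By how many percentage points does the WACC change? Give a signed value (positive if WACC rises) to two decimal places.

-0.20 pp

Current WACC:
Total capital V = 7931 + 1635 = 9566.
Equity: weight = 7931/9566 = 0.8291; cost = 17.97%.
Term loan: weight = 1635/9566 = 0.1709; after-tax cost = 5.4% × (1 − 26%) = 3.9960%.
WACC = 0.8291 × 17.9700% + 0.1709 × 3.9960% = 15.5816%.
After the change:
Total capital V = 7931 + 1635 = 9566.
Equity: weight = 7931/9566 = 0.8291; cost = 17.97%.
Term loan: weight = 1635/9566 = 0.1709; after-tax cost = 3.84% × (1 − 26%) = 2.8416%.
WACC = 0.8291 × 17.9700% + 0.1709 × 2.8416% = 15.3843%.
Change in WACC = 15.3843% − 15.5816% = -0.1973 pp.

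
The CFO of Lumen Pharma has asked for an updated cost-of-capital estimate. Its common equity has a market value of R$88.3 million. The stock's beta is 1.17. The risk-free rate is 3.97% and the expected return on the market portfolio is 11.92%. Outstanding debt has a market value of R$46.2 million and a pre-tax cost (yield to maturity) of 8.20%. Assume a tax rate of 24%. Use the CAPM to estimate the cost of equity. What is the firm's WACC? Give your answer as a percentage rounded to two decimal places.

Market risk premium = 11.92% − 3.97% = 7.95%.
Cost of equity via CAPM: Re = 3.97% + 1.17 × 7.95% = 13.2715%.
Total capital V = 88.3 + 46.2 = 134.5.
Equity: weight = 88.3/134.5 = 0.6565; cost = 13.2715%.
Debt: weight = 46.2/134.5 = 0.3435; after-tax cost = 8.2% × (1 − 24%) = 6.2320%.
WACC = 0.6565 × 13.2715% + 0.3435 × 6.2320% = 10.8535%.

10.85%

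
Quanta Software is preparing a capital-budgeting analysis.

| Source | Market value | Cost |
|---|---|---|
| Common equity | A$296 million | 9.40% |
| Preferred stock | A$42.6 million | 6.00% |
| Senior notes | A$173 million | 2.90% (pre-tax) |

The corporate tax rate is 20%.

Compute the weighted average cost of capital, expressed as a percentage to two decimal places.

Total capital V = 296 + 42.6 + 173 = 511.6.
Equity: weight = 296/511.6 = 0.5786; cost = 9.4%.
Preferred: weight = 42.6/511.6 = 0.0833; cost = 6%.
Senior notes: weight = 173/511.6 = 0.3382; after-tax cost = 2.9% × (1 − 20%) = 2.3200%.
WACC = 0.5786 × 9.4000% + 0.0833 × 6.0000% + 0.3382 × 2.3200% = 6.7228%.

6.72%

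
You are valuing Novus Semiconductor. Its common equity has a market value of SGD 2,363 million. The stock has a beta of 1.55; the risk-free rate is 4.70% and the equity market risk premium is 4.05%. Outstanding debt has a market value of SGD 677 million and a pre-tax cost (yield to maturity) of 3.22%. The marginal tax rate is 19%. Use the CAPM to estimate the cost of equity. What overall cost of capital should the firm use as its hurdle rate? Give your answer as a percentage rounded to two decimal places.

Cost of equity via CAPM: Re = 4.7% + 1.55 × 4.05% = 10.9775%.
Total capital V = 2363 + 677 = 3040.
Equity: weight = 2363/3040 = 0.7773; cost = 10.9775%.
Debt: weight = 677/3040 = 0.2227; after-tax cost = 3.22% × (1 − 19%) = 2.6082%.
WACC = 0.7773 × 10.9775% + 0.2227 × 2.6082% = 9.1137%.

9.11%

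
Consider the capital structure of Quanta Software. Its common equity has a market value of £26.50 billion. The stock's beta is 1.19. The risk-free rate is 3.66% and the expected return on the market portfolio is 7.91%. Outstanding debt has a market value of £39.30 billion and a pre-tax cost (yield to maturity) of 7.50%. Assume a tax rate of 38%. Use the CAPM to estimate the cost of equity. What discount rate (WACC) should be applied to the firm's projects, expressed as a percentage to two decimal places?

6.29%

Market risk premium = 7.91% − 3.66% = 4.25%.
Cost of equity via CAPM: Re = 3.66% + 1.19 × 4.25% = 8.7175%.
Total capital V = 26.5 + 39.3 = 65.8.
Equity: weight = 26.5/65.8 = 0.4027; cost = 8.7175%.
Debt: weight = 39.3/65.8 = 0.5973; after-tax cost = 7.5% × (1 − 38%) = 4.6500%.
WACC = 0.4027 × 8.7175% + 0.5973 × 4.6500% = 6.2881%.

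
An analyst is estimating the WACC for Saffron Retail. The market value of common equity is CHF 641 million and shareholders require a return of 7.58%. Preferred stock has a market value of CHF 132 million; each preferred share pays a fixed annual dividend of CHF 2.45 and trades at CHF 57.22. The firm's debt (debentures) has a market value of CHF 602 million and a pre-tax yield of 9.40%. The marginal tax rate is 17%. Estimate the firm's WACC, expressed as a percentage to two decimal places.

Cost of preferred: Rp = 2.45 / 57.22 = 4.2817%.
Total capital V = 641 + 132 + 602 = 1375.
Equity: weight = 641/1375 = 0.4662; cost = 7.58%.
Preferred: weight = 132/1375 = 0.0960; cost = 4.2817%.
Debentures: weight = 602/1375 = 0.4378; after-tax cost = 9.4% × (1 − 17%) = 7.8020%.
WACC = 0.4662 × 7.5800% + 0.0960 × 4.2817% + 0.4378 × 7.8020% = 7.3606%.

7.36%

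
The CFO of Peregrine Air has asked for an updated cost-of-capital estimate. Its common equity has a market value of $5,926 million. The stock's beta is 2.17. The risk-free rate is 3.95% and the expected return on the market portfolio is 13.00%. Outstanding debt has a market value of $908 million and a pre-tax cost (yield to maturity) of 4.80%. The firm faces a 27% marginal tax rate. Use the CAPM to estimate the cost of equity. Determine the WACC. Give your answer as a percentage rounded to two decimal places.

20.92%

Market risk premium = 13.0% − 3.95% = 9.05%.
Cost of equity via CAPM: Re = 3.95% + 2.17 × 9.05% = 23.5885%.
Total capital V = 5926 + 908 = 6834.
Equity: weight = 5926/6834 = 0.8671; cost = 23.5885%.
Debt: weight = 908/6834 = 0.1329; after-tax cost = 4.8% × (1 − 27%) = 3.5040%.
WACC = 0.8671 × 23.5885% + 0.1329 × 3.5040% = 20.9200%.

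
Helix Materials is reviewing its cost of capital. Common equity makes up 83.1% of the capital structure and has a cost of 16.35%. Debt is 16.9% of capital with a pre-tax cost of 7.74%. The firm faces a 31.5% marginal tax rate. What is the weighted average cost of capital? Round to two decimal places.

After-tax cost of debt = 7.74% × (1 − 31.5%) = 5.3019%.
WACC = 0.831 × 16.3500% + 0.169 × 5.3019% = 14.4829%.

14.48%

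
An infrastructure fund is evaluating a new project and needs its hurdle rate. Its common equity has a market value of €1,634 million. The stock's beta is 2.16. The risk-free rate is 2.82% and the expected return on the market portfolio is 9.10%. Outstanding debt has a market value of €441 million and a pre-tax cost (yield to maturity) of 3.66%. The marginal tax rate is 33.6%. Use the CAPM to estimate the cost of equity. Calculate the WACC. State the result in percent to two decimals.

13.42%

Market risk premium = 9.1% − 2.82% = 6.28%.
Cost of equity via CAPM: Re = 2.82% + 2.16 × 6.28% = 16.3848%.
Total capital V = 1634 + 441 = 2075.
Equity: weight = 1634/2075 = 0.7875; cost = 16.3848%.
Debt: weight = 441/2075 = 0.2125; after-tax cost = 3.66% × (1 − 33.6%) = 2.4302%.
WACC = 0.7875 × 16.3848% + 0.2125 × 2.4302% = 13.4190%.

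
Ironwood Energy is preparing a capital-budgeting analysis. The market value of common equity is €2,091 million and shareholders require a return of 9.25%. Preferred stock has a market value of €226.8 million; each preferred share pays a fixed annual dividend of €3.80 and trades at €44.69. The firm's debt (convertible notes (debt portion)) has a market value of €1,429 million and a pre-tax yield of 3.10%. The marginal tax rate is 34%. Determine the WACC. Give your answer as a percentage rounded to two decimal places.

Cost of preferred: Rp = 3.8 / 44.69 = 8.5030%.
Total capital V = 2091 + 226.8 + 1429 = 3746.8.
Equity: weight = 2091/3746.8 = 0.5581; cost = 9.25%.
Preferred: weight = 226.8/3746.8 = 0.0605; cost = 8.503%.
Convertible notes (debt portion): weight = 1429/3746.8 = 0.3814; after-tax cost = 3.1% × (1 − 34%) = 2.0460%.
WACC = 0.5581 × 9.2500% + 0.0605 × 8.5030% + 0.3814 × 2.0460% = 6.4572%.

6.46%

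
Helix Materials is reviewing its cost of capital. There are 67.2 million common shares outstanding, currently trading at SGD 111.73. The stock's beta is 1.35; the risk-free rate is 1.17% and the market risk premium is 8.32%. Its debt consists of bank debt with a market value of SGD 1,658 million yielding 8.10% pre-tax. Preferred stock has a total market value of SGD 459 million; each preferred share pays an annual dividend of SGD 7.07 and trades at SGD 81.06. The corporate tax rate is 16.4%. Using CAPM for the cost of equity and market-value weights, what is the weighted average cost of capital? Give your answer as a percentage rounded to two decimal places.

Cost of equity via CAPM: Re = 1.17% + 1.35 × 8.32% = 12.4020%.
Cost of preferred: Rp = 7.07 / 81.06 = 8.7219%.
Market value of equity E = 111.73 × 67.2m = 7508.256m.
Total capital V = 7508.256 + 459 + 1658 = 9625.256.
Equity: weight = 7508.256/9625.256 = 0.7801; cost = 12.402%.
Preferred: weight = 459/9625.256 = 0.0477; cost = 8.7219%.
Bank debt: weight = 1658/9625.256 = 0.1723; after-tax cost = 8.1% × (1 − 16.4%) = 6.7716%.
WACC = 0.7801 × 12.4020% + 0.0477 × 8.7219% + 0.1723 × 6.7716% = 11.2566%.

11.26%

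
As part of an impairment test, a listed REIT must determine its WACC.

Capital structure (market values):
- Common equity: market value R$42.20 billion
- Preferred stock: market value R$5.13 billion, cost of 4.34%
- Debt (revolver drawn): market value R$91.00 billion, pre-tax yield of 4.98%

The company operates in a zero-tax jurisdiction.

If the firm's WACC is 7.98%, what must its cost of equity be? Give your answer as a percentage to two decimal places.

Total capital V = 42.2 + 5.13 + 91 = 138.33.
Equity weight = 42.2/138.33 = 0.3051.
Preferred weight = 5.13/138.33 = 0.0371.
Revolver drawn weight = 91/138.33 = 0.6578.
Debt contribution = 0.6578 × 4.98% × (1 − 0%) = 3.2761%.
Preferred contribution = 0.0371 × 4.34% = 0.1609%.
Required equity contribution = 7.98% − 3.4370% = 4.5430%.
Re = 4.5430% / 0.3051 = 14.8917%.

14.89%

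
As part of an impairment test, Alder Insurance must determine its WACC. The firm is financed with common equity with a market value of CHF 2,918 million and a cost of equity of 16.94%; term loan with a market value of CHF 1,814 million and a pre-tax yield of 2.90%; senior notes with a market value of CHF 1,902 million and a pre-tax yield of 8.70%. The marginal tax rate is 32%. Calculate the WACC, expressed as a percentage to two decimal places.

Total capital V = 2918 + 1814 + 1902 = 6634.
Equity: weight = 2918/6634 = 0.4399; cost = 16.94%.
Term loan: weight = 1814/6634 = 0.2734; after-tax cost = 2.9% × (1 − 32%) = 1.9720%.
Senior notes: weight = 1902/6634 = 0.2867; after-tax cost = 8.7% × (1 − 32%) = 5.9160%.
WACC = 0.4399 × 16.9400% + 0.2734 × 1.9720% + 0.2867 × 5.9160% = 9.6865%.

9.69%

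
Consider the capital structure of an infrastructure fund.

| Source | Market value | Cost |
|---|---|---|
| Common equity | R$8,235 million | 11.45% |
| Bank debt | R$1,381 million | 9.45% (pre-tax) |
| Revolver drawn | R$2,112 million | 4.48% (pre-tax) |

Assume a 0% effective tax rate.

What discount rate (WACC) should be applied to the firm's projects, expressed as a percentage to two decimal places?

9.96%

Total capital V = 8235 + 1381 + 2112 = 11728.
Equity: weight = 8235/11728 = 0.7022; cost = 11.45%.
Bank debt: weight = 1381/11728 = 0.1178; after-tax cost = 9.45% × (1 − 0%) = 9.4500%.
Revolver drawn: weight = 2112/11728 = 0.1801; after-tax cost = 4.48% × (1 − 0%) = 4.4800%.
WACC = 0.7022 × 11.4500% + 0.1178 × 9.4500% + 0.1801 × 4.4800% = 9.9593%.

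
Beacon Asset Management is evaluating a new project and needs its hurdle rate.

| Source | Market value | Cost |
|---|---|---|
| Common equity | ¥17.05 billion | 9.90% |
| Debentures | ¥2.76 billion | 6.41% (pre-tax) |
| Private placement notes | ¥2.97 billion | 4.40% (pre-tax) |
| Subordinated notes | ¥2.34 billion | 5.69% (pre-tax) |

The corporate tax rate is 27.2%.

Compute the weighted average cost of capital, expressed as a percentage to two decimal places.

8.00%

Total capital V = 17.05 + 2.76 + 2.97 + 2.34 = 25.12.
Equity: weight = 17.05/25.12 = 0.6787; cost = 9.9%.
Debentures: weight = 2.76/25.12 = 0.1099; after-tax cost = 6.41% × (1 − 27.2%) = 4.6665%.
Private placement notes: weight = 2.97/25.12 = 0.1182; after-tax cost = 4.4% × (1 − 27.2%) = 3.2032%.
Subordinated notes: weight = 2.34/25.12 = 0.0932; after-tax cost = 5.69% × (1 − 27.2%) = 4.1423%.
WACC = 0.6787 × 9.9000% + 0.1099 × 4.6665% + 0.1182 × 3.2032% + 0.0932 × 4.1423% = 7.9969%.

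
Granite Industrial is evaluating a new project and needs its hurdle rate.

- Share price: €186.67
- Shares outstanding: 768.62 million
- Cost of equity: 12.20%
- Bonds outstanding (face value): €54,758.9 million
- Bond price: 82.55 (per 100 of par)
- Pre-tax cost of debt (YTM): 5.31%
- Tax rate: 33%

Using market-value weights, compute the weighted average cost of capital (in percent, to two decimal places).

Market value of equity E = 186.67 × 768.62m = 143478.2954m. Market value of debt D = 54758.9m × 82.55/100 = 45203.47195m.
Total capital V = 143478.2954 + 45203.47195 = 188681.76735.
Equity: weight = 143478.2954/188681.76735 = 0.7604; cost = 12.2%.
Bonds outstanding: weight = 45203.47195/188681.76735 = 0.2396; after-tax cost = 5.31% × (1 − 33%) = 3.5577%.
WACC = 0.7604 × 12.2000% + 0.2396 × 3.5577% = 10.1295%.

10.13%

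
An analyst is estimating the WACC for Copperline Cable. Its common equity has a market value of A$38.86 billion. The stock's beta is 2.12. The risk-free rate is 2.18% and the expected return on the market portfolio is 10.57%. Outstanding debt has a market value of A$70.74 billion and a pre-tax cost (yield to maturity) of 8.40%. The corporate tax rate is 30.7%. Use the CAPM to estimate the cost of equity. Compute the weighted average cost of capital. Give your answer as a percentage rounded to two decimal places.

Market risk premium = 10.57% − 2.18% = 8.39%.
Cost of equity via CAPM: Re = 2.18% + 2.12 × 8.39% = 19.9668%.
Total capital V = 38.86 + 70.74 = 109.6.
Equity: weight = 38.86/109.6 = 0.3546; cost = 19.9668%.
Debt: weight = 70.74/109.6 = 0.6454; after-tax cost = 8.4% × (1 − 30.7%) = 5.8212%.
WACC = 0.3546 × 19.9668% + 0.6454 × 5.8212% = 10.8367%.

10.84%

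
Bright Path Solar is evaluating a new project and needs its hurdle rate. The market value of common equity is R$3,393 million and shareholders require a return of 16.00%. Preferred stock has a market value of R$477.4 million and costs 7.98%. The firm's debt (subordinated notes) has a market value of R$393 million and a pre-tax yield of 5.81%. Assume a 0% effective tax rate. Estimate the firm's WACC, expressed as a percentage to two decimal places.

Total capital V = 3393 + 477.4 + 393 = 4263.4.
Equity: weight = 3393/4263.4 = 0.7958; cost = 16%.
Preferred: weight = 477.4/4263.4 = 0.1120; cost = 7.98%.
Subordinated notes: weight = 393/4263.4 = 0.0922; after-tax cost = 5.81% × (1 − 0%) = 5.8100%.
WACC = 0.7958 × 16.0000% + 0.1120 × 7.9800% + 0.0922 × 5.8100% = 14.1626%.

14.16%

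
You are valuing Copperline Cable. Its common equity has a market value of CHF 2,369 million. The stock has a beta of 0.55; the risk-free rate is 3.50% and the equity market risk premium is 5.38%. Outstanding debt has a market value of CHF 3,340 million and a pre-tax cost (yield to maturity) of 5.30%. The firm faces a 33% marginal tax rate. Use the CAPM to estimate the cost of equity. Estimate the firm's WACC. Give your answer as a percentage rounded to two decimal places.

4.76%

Cost of equity via CAPM: Re = 3.5% + 0.55 × 5.38% = 6.4590%.
Total capital V = 2369 + 3340 = 5709.
Equity: weight = 2369/5709 = 0.4150; cost = 6.459%.
Debt: weight = 3340/5709 = 0.5850; after-tax cost = 5.3% × (1 − 33%) = 3.5510%.
WACC = 0.4150 × 6.4590% + 0.5850 × 3.5510% = 4.7577%.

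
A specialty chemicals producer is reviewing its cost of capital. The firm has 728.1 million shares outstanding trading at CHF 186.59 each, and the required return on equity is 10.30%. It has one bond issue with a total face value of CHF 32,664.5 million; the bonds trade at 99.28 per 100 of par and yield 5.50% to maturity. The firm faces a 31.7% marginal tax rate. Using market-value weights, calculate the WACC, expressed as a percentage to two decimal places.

9.04%

Market value of equity E = 186.59 × 728.1m = 135856.179m. Market value of debt D = 32664.5m × 99.28/100 = 32429.3156m.
Total capital V = 135856.179 + 32429.3156 = 168285.4946.
Equity: weight = 135856.179/168285.4946 = 0.8073; cost = 10.3%.
Bonds outstanding: weight = 32429.3156/168285.4946 = 0.1927; after-tax cost = 5.5% × (1 − 31.7%) = 3.7565%.
WACC = 0.8073 × 10.3000% + 0.1927 × 3.7565% = 9.0390%.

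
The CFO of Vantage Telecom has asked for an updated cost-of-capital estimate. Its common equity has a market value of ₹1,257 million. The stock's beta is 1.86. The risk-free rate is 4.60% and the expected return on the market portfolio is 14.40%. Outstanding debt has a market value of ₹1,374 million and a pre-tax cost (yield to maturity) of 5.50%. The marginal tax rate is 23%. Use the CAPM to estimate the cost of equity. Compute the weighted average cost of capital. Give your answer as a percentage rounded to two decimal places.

Market risk premium = 14.4% − 4.6% = 9.8%.
Cost of equity via CAPM: Re = 4.6% + 1.86 × 9.8% = 22.8280%.
Total capital V = 1257 + 1374 = 2631.
Equity: weight = 1257/2631 = 0.4778; cost = 22.828%.
Debt: weight = 1374/2631 = 0.5222; after-tax cost = 5.5% × (1 − 23%) = 4.2350%.
WACC = 0.4778 × 22.8280% + 0.5222 × 4.2350% = 13.1181%.

13.12%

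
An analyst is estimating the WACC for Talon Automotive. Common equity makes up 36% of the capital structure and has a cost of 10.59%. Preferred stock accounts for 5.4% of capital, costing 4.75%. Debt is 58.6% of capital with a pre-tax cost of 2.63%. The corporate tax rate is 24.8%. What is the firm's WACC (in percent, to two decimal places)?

After-tax cost of debt = 2.63% × (1 − 24.8%) = 1.9778%.
WACC = 0.360 × 10.5900% + 0.054 × 4.7500% + 0.586 × 1.9778% = 5.2279%.

5.23%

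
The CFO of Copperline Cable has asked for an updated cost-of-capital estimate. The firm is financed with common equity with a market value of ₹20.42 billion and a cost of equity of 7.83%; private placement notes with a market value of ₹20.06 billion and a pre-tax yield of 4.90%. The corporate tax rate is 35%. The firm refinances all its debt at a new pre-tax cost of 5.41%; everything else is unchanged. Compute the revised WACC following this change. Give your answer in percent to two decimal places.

5.69%

After the change:
Total capital V = 20.42 + 20.06 = 40.48.
Equity: weight = 20.42/40.48 = 0.5044; cost = 7.83%.
Private placement notes: weight = 20.06/40.48 = 0.4956; after-tax cost = 5.41% × (1 − 35%) = 3.5165%.
WACC = 0.5044 × 7.8300% + 0.4956 × 3.5165% = 5.6924%.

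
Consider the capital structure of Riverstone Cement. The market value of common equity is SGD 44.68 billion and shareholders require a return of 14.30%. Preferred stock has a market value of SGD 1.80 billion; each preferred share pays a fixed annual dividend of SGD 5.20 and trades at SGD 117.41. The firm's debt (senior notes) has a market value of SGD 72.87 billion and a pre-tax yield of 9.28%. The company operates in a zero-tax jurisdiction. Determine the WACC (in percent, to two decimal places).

11.09%

Cost of preferred: Rp = 5.2 / 117.41 = 4.4289%.
Total capital V = 44.68 + 1.8 + 72.87 = 119.35.
Equity: weight = 44.68/119.35 = 0.3744; cost = 14.3%.
Preferred: weight = 1.8/119.35 = 0.0151; cost = 4.4289%.
Senior notes: weight = 72.87/119.35 = 0.6106; after-tax cost = 9.28% × (1 − 0%) = 9.2800%.
WACC = 0.3744 × 14.3000% + 0.0151 × 4.4289% + 0.6106 × 9.2800% = 11.0861%.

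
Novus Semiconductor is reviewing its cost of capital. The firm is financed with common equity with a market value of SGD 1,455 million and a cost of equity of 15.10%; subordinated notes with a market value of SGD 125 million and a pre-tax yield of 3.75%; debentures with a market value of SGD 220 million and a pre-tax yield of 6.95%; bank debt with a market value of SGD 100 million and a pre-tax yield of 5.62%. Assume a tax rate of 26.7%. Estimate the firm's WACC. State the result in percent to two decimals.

Total capital V = 1455 + 125 + 220 + 100 = 1900.
Equity: weight = 1455/1900 = 0.7658; cost = 15.1%.
Subordinated notes: weight = 125/1900 = 0.0658; after-tax cost = 3.75% × (1 − 26.7%) = 2.7487%.
Debentures: weight = 220/1900 = 0.1158; after-tax cost = 6.95% × (1 − 26.7%) = 5.0944%.
Bank debt: weight = 100/1900 = 0.0526; after-tax cost = 5.62% × (1 − 26.7%) = 4.1195%.
WACC = 0.7658 × 15.1000% + 0.0658 × 2.7487% + 0.1158 × 5.0944% + 0.0526 × 4.1195% = 12.5509%.

12.55%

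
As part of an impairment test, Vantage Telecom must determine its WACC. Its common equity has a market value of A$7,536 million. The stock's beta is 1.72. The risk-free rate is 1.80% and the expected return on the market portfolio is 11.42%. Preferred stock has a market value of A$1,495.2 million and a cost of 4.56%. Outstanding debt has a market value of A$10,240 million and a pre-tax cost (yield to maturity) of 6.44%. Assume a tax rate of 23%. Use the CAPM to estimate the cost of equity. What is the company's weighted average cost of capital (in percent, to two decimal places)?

Market risk premium = 11.42% − 1.8% = 9.62%.
Cost of equity via CAPM: Re = 1.8% + 1.72 × 9.62% = 18.3464%.
Total capital V = 7536 + 1495.2 + 10240 = 19271.2.
Equity: weight = 7536/19271.2 = 0.3910; cost = 18.3464%.
Preferred: weight = 1495.2/19271.2 = 0.0776; cost = 4.56%.
Debt: weight = 10240/19271.2 = 0.5314; after-tax cost = 6.44% × (1 − 23%) = 4.9588%.
WACC = 0.3910 × 18.3464% + 0.0776 × 4.5600% + 0.5314 × 4.9588% = 10.1631%.

10.16%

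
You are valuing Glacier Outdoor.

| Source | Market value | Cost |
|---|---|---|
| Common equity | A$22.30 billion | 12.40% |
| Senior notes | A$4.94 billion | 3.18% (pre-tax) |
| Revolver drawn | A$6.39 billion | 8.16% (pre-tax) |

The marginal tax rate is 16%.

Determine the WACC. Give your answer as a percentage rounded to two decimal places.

9.92%

Total capital V = 22.3 + 4.94 + 6.39 = 33.63.
Equity: weight = 22.3/33.63 = 0.6631; cost = 12.4%.
Senior notes: weight = 4.94/33.63 = 0.1469; after-tax cost = 3.18% × (1 − 16%) = 2.6712%.
Revolver drawn: weight = 6.39/33.63 = 0.1900; after-tax cost = 8.16% × (1 − 16%) = 6.8544%.
WACC = 0.6631 × 12.4000% + 0.1469 × 2.6712% + 0.1900 × 6.8544% = 9.9172%.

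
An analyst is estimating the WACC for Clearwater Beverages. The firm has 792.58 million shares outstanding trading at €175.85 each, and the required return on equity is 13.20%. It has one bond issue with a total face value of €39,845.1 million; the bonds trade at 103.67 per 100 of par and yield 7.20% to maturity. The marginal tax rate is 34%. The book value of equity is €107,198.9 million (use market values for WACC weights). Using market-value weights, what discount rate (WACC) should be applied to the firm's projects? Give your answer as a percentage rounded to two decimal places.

11.27%

Market value of equity E = 175.85 × 792.58m = 139375.193m. Market value of debt D = 39845.1m × 103.67/100 = 41307.41517m.
Total capital V = 139375.193 + 41307.41517 = 180682.60817.
Equity: weight = 139375.193/180682.60817 = 0.7714; cost = 13.2%.
Bonds outstanding: weight = 41307.41517/180682.60817 = 0.2286; after-tax cost = 7.2% × (1 − 34%) = 4.7520%.
WACC = 0.7714 × 13.2000% + 0.2286 × 4.7520% = 11.2686%.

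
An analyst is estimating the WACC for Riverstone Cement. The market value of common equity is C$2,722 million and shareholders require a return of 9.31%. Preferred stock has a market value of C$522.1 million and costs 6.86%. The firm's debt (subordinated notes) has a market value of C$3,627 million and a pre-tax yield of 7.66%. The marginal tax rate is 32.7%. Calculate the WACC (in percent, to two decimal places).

Total capital V = 2722 + 522.1 + 3627 = 6871.1.
Equity: weight = 2722/6871.1 = 0.3962; cost = 9.31%.
Preferred: weight = 522.1/6871.1 = 0.0760; cost = 6.86%.
Subordinated notes: weight = 3627/6871.1 = 0.5279; after-tax cost = 7.66% × (1 − 32.7%) = 5.1552%.
WACC = 0.3962 × 9.3100% + 0.0760 × 6.8600% + 0.5279 × 5.1552% = 6.9307%.

6.93%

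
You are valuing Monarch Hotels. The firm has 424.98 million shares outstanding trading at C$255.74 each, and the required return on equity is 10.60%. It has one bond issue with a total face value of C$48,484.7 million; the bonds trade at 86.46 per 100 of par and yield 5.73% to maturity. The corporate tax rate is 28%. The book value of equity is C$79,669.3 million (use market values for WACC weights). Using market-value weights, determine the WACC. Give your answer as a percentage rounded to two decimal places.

Market value of equity E = 255.74 × 424.98m = 108684.3852m. Market value of debt D = 48484.7m × 86.46/100 = 41919.87162m.
Total capital V = 108684.3852 + 41919.87162 = 150604.25682.
Equity: weight = 108684.3852/150604.25682 = 0.7217; cost = 10.6%.
Bonds outstanding: weight = 41919.87162/150604.25682 = 0.2783; after-tax cost = 5.73% × (1 − 28%) = 4.1256%.
WACC = 0.7217 × 10.6000% + 0.2783 × 4.1256% = 8.7979%.

8.80%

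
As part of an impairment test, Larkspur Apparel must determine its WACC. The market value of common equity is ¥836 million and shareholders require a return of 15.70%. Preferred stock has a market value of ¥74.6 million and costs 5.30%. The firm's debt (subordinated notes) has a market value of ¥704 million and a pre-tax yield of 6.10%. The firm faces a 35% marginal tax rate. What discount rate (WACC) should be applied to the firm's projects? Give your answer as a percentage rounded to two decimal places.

Total capital V = 836 + 74.6 + 704 = 1614.6.
Equity: weight = 836/1614.6 = 0.5178; cost = 15.7%.
Preferred: weight = 74.6/1614.6 = 0.0462; cost = 5.3%.
Subordinated notes: weight = 704/1614.6 = 0.4360; after-tax cost = 6.1% × (1 − 35%) = 3.9650%.
WACC = 0.5178 × 15.7000% + 0.0462 × 5.3000% + 0.4360 × 3.9650% = 10.1028%.

10.10%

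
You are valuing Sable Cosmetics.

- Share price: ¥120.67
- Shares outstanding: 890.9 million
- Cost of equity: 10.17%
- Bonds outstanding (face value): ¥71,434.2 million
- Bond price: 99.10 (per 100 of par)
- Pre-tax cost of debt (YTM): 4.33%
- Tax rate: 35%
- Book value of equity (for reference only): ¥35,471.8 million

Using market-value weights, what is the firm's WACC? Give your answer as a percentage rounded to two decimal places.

7.25%

Market value of equity E = 120.67 × 890.9m = 107504.903m. Market value of debt D = 71434.2m × 99.1/100 = 70791.2922m.
Total capital V = 107504.903 + 70791.2922 = 178296.1952.
Equity: weight = 107504.903/178296.1952 = 0.6030; cost = 10.17%.
Bonds outstanding: weight = 70791.2922/178296.1952 = 0.3970; after-tax cost = 4.33% × (1 − 35%) = 2.8145%.
WACC = 0.6030 × 10.1700% + 0.3970 × 2.8145% = 7.2495%.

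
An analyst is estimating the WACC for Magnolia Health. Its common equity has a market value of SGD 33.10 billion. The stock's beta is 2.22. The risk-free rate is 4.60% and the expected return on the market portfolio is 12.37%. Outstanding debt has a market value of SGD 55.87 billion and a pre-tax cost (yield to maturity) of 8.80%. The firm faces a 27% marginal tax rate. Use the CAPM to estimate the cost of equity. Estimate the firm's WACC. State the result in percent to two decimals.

Market risk premium = 12.37% − 4.6% = 7.77%.
Cost of equity via CAPM: Re = 4.6% + 2.22 × 7.77% = 21.8494%.
Total capital V = 33.1 + 55.87 = 88.97.
Equity: weight = 33.1/88.97 = 0.3720; cost = 21.8494%.
Debt: weight = 55.87/88.97 = 0.6280; after-tax cost = 8.8% × (1 − 27%) = 6.4240%.
WACC = 0.3720 × 21.8494% + 0.6280 × 6.4240% = 12.1628%.

12.16%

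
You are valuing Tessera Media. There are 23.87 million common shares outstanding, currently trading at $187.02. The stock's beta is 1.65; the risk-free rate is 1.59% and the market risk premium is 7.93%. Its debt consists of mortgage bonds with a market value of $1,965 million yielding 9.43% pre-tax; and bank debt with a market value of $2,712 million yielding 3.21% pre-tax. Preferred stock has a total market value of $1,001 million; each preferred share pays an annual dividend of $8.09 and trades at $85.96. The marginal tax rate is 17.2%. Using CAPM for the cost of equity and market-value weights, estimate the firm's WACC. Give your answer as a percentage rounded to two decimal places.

9.61%

Cost of equity via CAPM: Re = 1.59% + 1.65 × 7.93% = 14.6745%.
Cost of preferred: Rp = 8.09 / 85.96 = 9.4114%.
Market value of equity E = 187.02 × 23.87m = 4464.1674m.
Total capital V = 4464.1674 + 1001 + 1965 + 2712 = 10142.1674.
Equity: weight = 4464.1674/10142.1674 = 0.4402; cost = 14.6745%.
Preferred: weight = 1001/10142.1674 = 0.0987; cost = 9.4114%.
Mortgage bonds: weight = 1965/10142.1674 = 0.1937; after-tax cost = 9.43% × (1 − 17.2%) = 7.8080%.
Bank debt: weight = 2712/10142.1674 = 0.2674; after-tax cost = 3.21% × (1 − 17.2%) = 2.6579%.
WACC = 0.4402 × 14.6745% + 0.0987 × 9.4114% + 0.1937 × 7.8080% + 0.2674 × 2.6579% = 9.6115%.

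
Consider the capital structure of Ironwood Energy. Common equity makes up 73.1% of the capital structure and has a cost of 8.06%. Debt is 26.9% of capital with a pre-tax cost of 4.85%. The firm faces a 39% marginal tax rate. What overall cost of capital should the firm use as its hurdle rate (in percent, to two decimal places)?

6.69%

After-tax cost of debt = 4.85% × (1 − 39%) = 2.9585%.
WACC = 0.731 × 8.0600% + 0.269 × 2.9585% = 6.6877%.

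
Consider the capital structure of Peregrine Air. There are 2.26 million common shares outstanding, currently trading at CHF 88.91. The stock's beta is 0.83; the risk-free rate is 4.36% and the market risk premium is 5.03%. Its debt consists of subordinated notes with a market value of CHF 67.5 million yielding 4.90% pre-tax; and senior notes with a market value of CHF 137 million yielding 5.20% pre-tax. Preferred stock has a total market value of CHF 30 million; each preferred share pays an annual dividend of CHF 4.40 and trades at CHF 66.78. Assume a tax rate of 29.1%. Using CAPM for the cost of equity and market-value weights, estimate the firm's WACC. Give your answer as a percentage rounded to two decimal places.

6.09%

Cost of equity via CAPM: Re = 4.36% + 0.83 × 5.03% = 8.5349%.
Cost of preferred: Rp = 4.4 / 66.78 = 6.5888%.
Market value of equity E = 88.91 × 2.26m = 200.9366m.
Total capital V = 200.9366 + 30 + 67.5 + 137 = 435.4366.
Equity: weight = 200.9366/435.4366 = 0.4615; cost = 8.5349%.
Preferred: weight = 30/435.4366 = 0.0689; cost = 6.5888%.
Subordinated notes: weight = 67.5/435.4366 = 0.1550; after-tax cost = 4.9% × (1 − 29.1%) = 3.4741%.
Senior notes: weight = 137/435.4366 = 0.3146; after-tax cost = 5.2% × (1 − 29.1%) = 3.6868%.
WACC = 0.4615 × 8.5349% + 0.0689 × 6.5888% + 0.1550 × 3.4741% + 0.3146 × 3.6868% = 6.0910%.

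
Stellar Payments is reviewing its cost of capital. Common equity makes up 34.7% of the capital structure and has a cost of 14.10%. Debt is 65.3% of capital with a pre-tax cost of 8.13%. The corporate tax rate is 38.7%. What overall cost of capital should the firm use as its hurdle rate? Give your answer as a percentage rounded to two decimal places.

After-tax cost of debt = 8.13% × (1 − 38.7%) = 4.9837%.
WACC = 0.347 × 14.1000% + 0.653 × 4.9837% = 8.1470%.

8.15%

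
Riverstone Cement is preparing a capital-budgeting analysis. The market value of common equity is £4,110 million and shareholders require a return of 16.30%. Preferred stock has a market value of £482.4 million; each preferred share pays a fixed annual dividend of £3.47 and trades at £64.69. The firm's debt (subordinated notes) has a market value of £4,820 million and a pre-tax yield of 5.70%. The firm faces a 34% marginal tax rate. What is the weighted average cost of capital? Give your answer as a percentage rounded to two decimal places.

9.32%

Cost of preferred: Rp = 3.47 / 64.69 = 5.3640%.
Total capital V = 4110 + 482.4 + 4820 = 9412.4.
Equity: weight = 4110/9412.4 = 0.4367; cost = 16.3%.
Preferred: weight = 482.4/9412.4 = 0.0513; cost = 5.364%.
Subordinated notes: weight = 4820/9412.4 = 0.5121; after-tax cost = 5.7% × (1 − 34%) = 3.7620%.
WACC = 0.4367 × 16.3000% + 0.0513 × 5.3640% + 0.5121 × 3.7620% = 9.3189%.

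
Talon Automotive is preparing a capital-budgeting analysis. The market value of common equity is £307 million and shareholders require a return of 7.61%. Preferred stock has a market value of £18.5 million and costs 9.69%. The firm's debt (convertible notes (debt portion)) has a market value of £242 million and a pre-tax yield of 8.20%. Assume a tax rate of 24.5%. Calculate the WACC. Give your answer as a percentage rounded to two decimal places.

7.07%

Total capital V = 307 + 18.5 + 242 = 567.5.
Equity: weight = 307/567.5 = 0.5410; cost = 7.61%.
Preferred: weight = 18.5/567.5 = 0.0326; cost = 9.69%.
Convertible notes (debt portion): weight = 242/567.5 = 0.4264; after-tax cost = 8.2% × (1 − 24.5%) = 6.1910%.
WACC = 0.5410 × 7.6100% + 0.0326 × 9.6900% + 0.4264 × 6.1910% = 7.0727%.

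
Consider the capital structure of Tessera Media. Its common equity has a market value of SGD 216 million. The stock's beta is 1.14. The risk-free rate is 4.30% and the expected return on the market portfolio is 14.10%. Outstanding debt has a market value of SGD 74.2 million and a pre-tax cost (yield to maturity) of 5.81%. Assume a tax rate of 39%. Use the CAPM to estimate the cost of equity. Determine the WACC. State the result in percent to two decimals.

Market risk premium = 14.1% − 4.3% = 9.8%.
Cost of equity via CAPM: Re = 4.3% + 1.14 × 9.8% = 15.4720%.
Total capital V = 216 + 74.2 = 290.2.
Equity: weight = 216/290.2 = 0.7443; cost = 15.472%.
Debt: weight = 74.2/290.2 = 0.2557; after-tax cost = 5.81% × (1 − 39%) = 3.5441%.
WACC = 0.7443 × 15.4720% + 0.2557 × 3.5441% = 12.4222%.

12.42%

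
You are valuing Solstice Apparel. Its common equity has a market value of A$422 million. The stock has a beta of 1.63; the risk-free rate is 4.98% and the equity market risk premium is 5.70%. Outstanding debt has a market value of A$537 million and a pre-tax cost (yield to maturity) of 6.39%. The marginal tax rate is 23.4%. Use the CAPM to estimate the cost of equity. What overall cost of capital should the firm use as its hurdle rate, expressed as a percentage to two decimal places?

Cost of equity via CAPM: Re = 4.98% + 1.63 × 5.7% = 14.2710%.
Total capital V = 422 + 537 = 959.
Equity: weight = 422/959 = 0.4400; cost = 14.271%.
Debt: weight = 537/959 = 0.5600; after-tax cost = 6.39% × (1 − 23.4%) = 4.8947%.
WACC = 0.4400 × 14.2710% + 0.5600 × 4.8947% = 9.0207%.

9.02%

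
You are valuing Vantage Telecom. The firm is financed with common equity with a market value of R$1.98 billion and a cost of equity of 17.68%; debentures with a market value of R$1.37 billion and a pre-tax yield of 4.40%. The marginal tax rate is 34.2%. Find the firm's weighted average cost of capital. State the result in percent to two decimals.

Total capital V = 1.98 + 1.37 = 3.35.
Equity: weight = 1.98/3.35 = 0.5910; cost = 17.68%.
Debentures: weight = 1.37/3.35 = 0.4090; after-tax cost = 4.4% × (1 − 34.2%) = 2.8952%.
WACC = 0.5910 × 17.6800% + 0.4090 × 2.8952% = 11.6337%.

11.63%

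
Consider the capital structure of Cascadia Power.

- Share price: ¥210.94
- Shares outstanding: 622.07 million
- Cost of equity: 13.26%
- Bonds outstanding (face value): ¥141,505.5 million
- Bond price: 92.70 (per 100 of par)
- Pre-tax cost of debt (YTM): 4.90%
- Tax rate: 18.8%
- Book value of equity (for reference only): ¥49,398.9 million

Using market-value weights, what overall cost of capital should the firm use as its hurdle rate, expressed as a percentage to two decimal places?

Market value of equity E = 210.94 × 622.07m = 131219.4458m. Market value of debt D = 141505.5m × 92.7/100 = 131175.5985m.
Total capital V = 131219.4458 + 131175.5985 = 262395.0443.
Equity: weight = 131219.4458/262395.0443 = 0.5001; cost = 13.26%.
Bonds outstanding: weight = 131175.5985/262395.0443 = 0.4999; after-tax cost = 4.9% × (1 − 18.8%) = 3.9788%.
WACC = 0.5001 × 13.2600% + 0.4999 × 3.9788% = 8.6202%.

8.62%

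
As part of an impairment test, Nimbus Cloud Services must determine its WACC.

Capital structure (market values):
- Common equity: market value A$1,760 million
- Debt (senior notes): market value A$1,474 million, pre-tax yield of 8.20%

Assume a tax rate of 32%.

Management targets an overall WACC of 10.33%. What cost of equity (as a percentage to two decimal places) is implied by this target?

14.31%

Total capital V = 1760 + 1474 = 3234.
Equity weight = 1760/3234 = 0.5442.
Senior notes weight = 1474/3234 = 0.4558.
Debt contribution = 0.4558 × 8.2% × (1 − 32%) = 2.5414%.
Required equity contribution = 10.33% − 2.5414% = 7.7886%.
Re = 7.7886% / 0.5442 = 14.3115%.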